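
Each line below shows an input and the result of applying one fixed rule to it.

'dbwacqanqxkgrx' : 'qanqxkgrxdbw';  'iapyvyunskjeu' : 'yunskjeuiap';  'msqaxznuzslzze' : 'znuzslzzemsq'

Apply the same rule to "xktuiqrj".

Looking at the pairs, the operation is to move the first 3 characters to the end (rotate left by 3), then delete the first 2 characters.
"xktuiqrj" → "qrjxkt".

qrjxkt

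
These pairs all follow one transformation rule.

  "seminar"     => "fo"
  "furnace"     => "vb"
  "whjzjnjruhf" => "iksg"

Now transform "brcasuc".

In each case the input is transformed by: keep one character in every 3, starting at position 2 (positions 2nd, 5th, 8th, ...), then shift every letter 1 place forward in the alphabet (wrapping around).
"brcasuc" → "rs" → "st".

st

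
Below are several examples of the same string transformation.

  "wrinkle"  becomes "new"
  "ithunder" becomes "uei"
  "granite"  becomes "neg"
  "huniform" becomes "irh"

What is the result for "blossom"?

smb

The pattern: keep one character in every 3, starting at position 1 (positions 1st, 4th, 7th, ...), then move the first character to the end.
Working it through for "blossom": intermediate "bsm", final "smb".
(Check on "huniform": → "hir" → "irh" ✓)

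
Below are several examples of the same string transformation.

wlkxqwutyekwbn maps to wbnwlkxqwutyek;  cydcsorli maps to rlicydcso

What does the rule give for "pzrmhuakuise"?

isepzrmhuaku

The pattern: move the last 3 characters to the front (rotate right by 3).
So "pzrmhuakuise" becomes "isepzrmhuaku".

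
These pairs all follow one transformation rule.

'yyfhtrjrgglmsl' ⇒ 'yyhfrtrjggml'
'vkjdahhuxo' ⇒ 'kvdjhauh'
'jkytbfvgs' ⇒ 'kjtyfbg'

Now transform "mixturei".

imtxru

The pattern: swap each adjacent pair of characters (1↔2, 3↔4, ...), then delete the last 2 characters.
Applying both steps to "mixturei": "imtxruie", then "imtxru".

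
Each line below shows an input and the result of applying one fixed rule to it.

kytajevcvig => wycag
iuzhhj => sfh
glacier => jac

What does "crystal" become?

pqy

What's happening: shift every letter 2 places backward in the alphabet (wrapping around), then keep every other character starting from the second (positions 2nd, 4th, 6th, ...).
Applying that to "crystal" gives "pqy".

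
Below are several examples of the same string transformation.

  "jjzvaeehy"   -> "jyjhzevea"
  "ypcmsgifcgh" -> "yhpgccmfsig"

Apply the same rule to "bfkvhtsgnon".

bnfoknvghst

The pattern: take characters alternately from the front and the back (1st, last, 2nd, 2nd-last, ...).
So "bfkvhtsgnon" becomes "bnfoknvghst".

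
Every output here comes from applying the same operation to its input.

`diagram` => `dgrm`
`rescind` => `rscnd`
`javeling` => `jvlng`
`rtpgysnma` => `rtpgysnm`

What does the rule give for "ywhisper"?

ywhspr

The transformation: remove every vowel.
Applying that to "ywhisper" gives "ywhspr".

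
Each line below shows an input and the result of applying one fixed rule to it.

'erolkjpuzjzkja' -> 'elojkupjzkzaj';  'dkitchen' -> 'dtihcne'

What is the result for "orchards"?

What's happening: swap each adjacent pair of characters (1↔2, 3↔4, ...), then delete the first character.
On "orchards": the first step gives "rohcrasd", and the second then gives "ohcrasd".

ohcrasd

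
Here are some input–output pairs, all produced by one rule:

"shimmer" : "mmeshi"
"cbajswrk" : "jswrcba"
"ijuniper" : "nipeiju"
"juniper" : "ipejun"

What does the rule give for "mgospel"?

Each output is the input with this applied: delete the last character, then move the first 3 characters to the end (rotate left by 3).
Applying both steps to "mgospel": "mgospe", then "spemgo".

spemgo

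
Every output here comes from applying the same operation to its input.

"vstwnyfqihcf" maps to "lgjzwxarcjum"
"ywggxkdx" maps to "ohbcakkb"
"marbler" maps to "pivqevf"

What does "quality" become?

mxcuyep

What's happening: shift every letter 4 places forward in the alphabet (wrapping around), then move the last 3 characters to the front (rotate right by 3).
Starting from "quality": after the first operation, "uyepmxc"; after the second, "mxcuyep".
(Check on "vstwnyfqihcf": → "zwxarcjumlgj" → "lgjzwxarcjum" ✓)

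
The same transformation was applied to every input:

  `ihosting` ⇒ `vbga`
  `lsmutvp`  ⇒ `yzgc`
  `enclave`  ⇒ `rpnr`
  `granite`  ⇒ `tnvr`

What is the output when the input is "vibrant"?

iong

The pattern: keep every other character starting from the first (positions 1st, 3rd, 5th, ...), then shift every letter 13 places forward in the alphabet (wrapping around) — i.e. ROT13.
"vibrant" → "iong".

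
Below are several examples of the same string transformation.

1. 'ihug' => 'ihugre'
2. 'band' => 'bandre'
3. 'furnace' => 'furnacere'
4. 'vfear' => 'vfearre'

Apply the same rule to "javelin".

javelinre

Looking at the pairs, the operation is to append "re".
Doing the same to "javelin": "javelinre".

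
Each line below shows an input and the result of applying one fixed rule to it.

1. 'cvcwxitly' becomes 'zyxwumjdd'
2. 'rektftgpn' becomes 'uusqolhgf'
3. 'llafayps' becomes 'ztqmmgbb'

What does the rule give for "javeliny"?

zwomkjfb

Looking at the pairs, the operation is to shift every letter 1 place forward in the alphabet (wrapping around), then sort the characters into reverse alphabetical order.
"javeliny" → "kbwfmjoz" → "zwomkjfb".
(Check on "rektftgpn": → "sfluguhqo" → "uusqolhgf" ✓)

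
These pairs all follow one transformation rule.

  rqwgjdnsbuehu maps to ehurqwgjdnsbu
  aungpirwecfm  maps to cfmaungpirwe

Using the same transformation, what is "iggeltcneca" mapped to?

ecaiggeltcn

The pattern: move the last 3 characters to the front (rotate right by 3).
Doing the same to "iggeltcneca": "ecaiggeltcn".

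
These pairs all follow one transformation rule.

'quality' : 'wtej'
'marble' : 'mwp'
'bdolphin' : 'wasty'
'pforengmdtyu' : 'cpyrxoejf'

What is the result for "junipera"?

What's happening: shift every letter 11 places forward in the alphabet (wrapping around), then delete the first 3 characters.
So "junipera" becomes "tapcl".

tapcl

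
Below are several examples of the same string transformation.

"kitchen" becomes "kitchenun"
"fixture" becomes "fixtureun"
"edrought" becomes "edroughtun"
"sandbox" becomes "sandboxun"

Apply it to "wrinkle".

In each case the input is transformed by: append "un".
For "wrinkle" the result is "wrinkleun".

wrinkleun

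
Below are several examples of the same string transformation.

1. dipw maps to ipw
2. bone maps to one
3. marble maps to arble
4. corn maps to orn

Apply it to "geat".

eat

What's happening: delete the first character.
Applying that to "geat" gives "eat".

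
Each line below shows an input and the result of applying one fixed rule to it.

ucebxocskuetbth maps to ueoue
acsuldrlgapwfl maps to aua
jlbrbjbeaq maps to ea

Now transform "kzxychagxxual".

The pattern: keep only the vowels.
On "kzxychagxxual" that produces "aua".

aua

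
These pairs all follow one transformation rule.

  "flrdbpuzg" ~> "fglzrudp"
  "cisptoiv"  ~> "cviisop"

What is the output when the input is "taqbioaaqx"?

Looking at the pairs, the operation is to take characters alternately from the front and the back (1st, last, 2nd, 2nd-last, ...), then delete the last character.
Starting from "taqbioaaqx": after the first operation, "txaqqabaio"; after the second, "txaqqabai".

txaqqabai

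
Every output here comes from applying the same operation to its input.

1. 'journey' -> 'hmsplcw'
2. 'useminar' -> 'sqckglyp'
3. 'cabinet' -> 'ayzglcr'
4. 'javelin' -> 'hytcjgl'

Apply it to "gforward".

edmpuypb

Looking at the pairs, the operation is to shift every letter 2 places backward in the alphabet (wrapping around).
For "gforward" the result is "edmpuypb".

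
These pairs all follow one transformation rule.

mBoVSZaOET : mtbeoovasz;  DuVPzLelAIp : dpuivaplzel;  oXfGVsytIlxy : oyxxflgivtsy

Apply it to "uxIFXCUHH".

uhxhiufcx

Each output is the input with this applied: take characters alternately from the front and the back (1st, last, 2nd, 2nd-last, ...), then convert every letter to lowercase.
Applying both steps to "uxIFXCUHH": "uHxHIUFCX", then "uhxhiufcx".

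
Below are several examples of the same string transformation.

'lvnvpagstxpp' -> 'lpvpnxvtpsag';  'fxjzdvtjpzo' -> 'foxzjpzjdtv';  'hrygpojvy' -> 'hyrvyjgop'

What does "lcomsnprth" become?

lhctormpsn

The rule is to take characters alternately from the front and the back (1st, last, 2nd, 2nd-last, ...).
On "lcomsnprth" that produces "lhctormpsn".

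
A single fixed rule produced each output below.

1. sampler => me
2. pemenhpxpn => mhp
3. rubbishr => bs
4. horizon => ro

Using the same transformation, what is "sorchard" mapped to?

ra

In each case the input is transformed by: keep one character in every 3, starting at position 3 (positions 3rd, 6th, 9th, ...).
For "sorchard" the result is "ra".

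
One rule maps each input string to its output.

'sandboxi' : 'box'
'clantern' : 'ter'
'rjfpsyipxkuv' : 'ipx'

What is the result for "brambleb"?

ble

Rule — swap the front and back halves of the string, then keep only the first 3 characters.
On "brambleb": the first step gives "blebbram", and the second then gives "ble".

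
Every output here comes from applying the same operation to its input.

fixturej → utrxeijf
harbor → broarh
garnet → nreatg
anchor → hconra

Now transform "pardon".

The transformation: swap the front and back halves of the string, then take characters alternately from the front and the back (1st, last, 2nd, 2nd-last, ...).
Working it through for "pardon": intermediate "donpar", final "droanp".

droanp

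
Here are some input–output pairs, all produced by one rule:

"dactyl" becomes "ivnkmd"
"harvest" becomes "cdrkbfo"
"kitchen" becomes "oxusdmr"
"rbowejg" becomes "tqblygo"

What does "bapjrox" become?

yhlkztb

What's happening: move the last 2 characters to the front (rotate right by 2), then shift every letter 10 places forward in the alphabet (wrapping around).
"bapjrox" → "oxbapjr" → "yhlkztb".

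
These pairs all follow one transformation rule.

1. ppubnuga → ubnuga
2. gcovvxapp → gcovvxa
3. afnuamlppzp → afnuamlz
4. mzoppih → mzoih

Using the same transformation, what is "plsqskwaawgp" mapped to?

Rule — remove every "p".
For "plsqskwaawgp" the result is "lsqskwaawg".

lsqskwaawg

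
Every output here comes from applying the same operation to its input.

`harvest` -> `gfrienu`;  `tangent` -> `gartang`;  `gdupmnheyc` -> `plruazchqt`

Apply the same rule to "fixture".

rehgkvs

Rule — reverse the string, then shift every letter 13 places forward in the alphabet (wrapping around) — i.e. ROT13.
Working it through for "fixture": intermediate "erutxif", final "rehgkvs".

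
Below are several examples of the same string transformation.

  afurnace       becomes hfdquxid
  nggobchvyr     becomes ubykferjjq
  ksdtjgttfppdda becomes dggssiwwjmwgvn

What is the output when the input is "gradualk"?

nodxgduj

Rule — reverse the string, then shift every letter 3 places forward in the alphabet (wrapping around).
Applying both steps to "gradualk": "klaudarg", then "nodxgduj".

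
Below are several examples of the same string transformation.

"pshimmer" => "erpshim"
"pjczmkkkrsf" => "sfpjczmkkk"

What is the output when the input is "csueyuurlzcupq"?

pqcsueyuurlzc

The pattern: move the last 2 characters to the front (rotate right by 2), then delete the last character.
Starting from "csueyuurlzcupq": after the first operation, "pqcsueyuurlzcu"; after the second, "pqcsueyuurlzc".
(Check on "pshimmer": → "erpshimm" → "erpshim" ✓)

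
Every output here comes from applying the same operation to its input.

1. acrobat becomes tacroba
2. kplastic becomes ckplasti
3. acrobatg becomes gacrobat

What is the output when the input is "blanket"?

Each output is the input with this applied: move the last character to the front.
For "blanket" the result is "tblanke".

tblanke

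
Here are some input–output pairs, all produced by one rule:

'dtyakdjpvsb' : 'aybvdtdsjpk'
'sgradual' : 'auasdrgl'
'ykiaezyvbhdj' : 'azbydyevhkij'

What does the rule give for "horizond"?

dzhriono

Each output is the input with this applied: sort the characters into alphabetical order, then take characters alternately from the front and the back (1st, last, 2nd, 2nd-last, ...).
"horizond" → "dhinoorz" → "dzhriono".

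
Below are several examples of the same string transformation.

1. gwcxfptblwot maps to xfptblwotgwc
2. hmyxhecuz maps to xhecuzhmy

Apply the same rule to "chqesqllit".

esqllitchq

Each output is the input with this applied: move the first 3 characters to the end (rotate left by 3).
On "chqesqllit" that produces "esqllitchq".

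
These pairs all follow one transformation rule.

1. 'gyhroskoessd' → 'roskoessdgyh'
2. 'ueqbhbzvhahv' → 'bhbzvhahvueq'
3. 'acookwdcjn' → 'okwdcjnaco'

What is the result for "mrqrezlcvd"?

rezlcvdmrq

What's happening: move the first 3 characters to the end (rotate left by 3).
Applying that to "mrqrezlcvd" gives "rezlcvdmrq".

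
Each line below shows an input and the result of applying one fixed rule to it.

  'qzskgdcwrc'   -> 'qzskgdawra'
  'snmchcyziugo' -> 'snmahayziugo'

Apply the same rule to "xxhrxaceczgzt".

The rule is to replace every "c" with "a".
Applying that to "xxhrxaceczgzt" gives "xxhrxaaeazgzt".

xxhrxaaeazgzt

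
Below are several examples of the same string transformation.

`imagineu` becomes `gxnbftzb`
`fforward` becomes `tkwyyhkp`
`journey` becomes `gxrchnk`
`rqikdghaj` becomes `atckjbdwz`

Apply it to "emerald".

Each output is the input with this applied: shift every letter 7 places backward in the alphabet (wrapping around), then move the last 3 characters to the front (rotate right by 3).
Applying both steps to "emerald": "xfxktew", then "tewxfxk".

tewxfxk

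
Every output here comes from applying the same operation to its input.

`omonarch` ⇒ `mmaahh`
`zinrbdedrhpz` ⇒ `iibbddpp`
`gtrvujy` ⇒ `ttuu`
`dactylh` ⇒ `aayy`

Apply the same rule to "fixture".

iiuu

What's happening: keep one character in every 3, starting at position 2 (positions 2nd, 5th, 8th, ...), then double every character.
"fixture" → "iu" → "iiuu".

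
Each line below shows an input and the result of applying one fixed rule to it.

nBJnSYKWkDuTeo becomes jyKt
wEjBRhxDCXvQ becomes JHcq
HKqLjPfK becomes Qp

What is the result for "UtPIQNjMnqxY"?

pnNy

Rule — keep one character in every 3, starting at position 3 (positions 3rd, 6th, 9th, ...), then flip the case of every letter.
For "UtPIQNjMnqxY", step one produces "PNnY"; step two turns that into "pnNy".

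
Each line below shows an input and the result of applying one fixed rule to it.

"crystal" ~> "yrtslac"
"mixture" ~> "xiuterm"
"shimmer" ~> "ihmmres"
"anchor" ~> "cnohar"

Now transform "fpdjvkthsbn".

dpvjtkshnbf

The pattern: move the first character to the end, then swap each adjacent pair of characters (1↔2, 3↔4, ...).
"fpdjvkthsbn" → "pdjvkthsbnf" → "dpvjtkshnbf".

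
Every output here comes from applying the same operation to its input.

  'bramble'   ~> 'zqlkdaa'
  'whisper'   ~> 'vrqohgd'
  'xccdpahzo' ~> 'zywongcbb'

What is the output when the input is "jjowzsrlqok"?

In each case the input is transformed by: shift every letter 1 place backward in the alphabet (wrapping around), then sort the characters into reverse alphabetical order.
Starting from "jjowzsrlqok": after the first operation, "iinvyrqkpnj"; after the second, "yvrqpnnkjii".

yvrqpnnkjii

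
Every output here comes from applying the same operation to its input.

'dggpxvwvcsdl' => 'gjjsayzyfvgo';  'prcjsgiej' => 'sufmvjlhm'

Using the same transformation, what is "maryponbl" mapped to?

The rule is to shift every letter 3 places forward in the alphabet (wrapping around).
Applying that to "maryponbl" gives "pdubsrqeo".

pdubsrqeo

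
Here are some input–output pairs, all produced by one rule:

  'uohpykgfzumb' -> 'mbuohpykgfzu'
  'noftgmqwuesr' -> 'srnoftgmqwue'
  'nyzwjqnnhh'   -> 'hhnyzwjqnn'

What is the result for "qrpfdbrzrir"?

irqrpfdbrzr

Looking at the pairs, the operation is to move the last 2 characters to the front (rotate right by 2).
On "qrpfdbrzrir" that produces "irqrpfdbrzr".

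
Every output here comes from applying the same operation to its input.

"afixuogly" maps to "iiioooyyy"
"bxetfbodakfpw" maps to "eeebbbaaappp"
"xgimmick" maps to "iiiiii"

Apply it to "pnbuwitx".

Rule — keep one character in every 3, starting at position 3 (positions 3rd, 6th, 9th, ...), then repeat every character 3 times.
Applying that to "pnbuwitx" gives "bbbiii".

bbbiii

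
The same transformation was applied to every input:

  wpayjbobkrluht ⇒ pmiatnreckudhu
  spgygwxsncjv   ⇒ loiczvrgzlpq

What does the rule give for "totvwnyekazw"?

Each output is the input with this applied: shift every letter 7 places backward in the alphabet (wrapping around), then take characters alternately from the front and the back (1st, last, 2nd, 2nd-last, ...).
Applying both steps to "totvwnyekazw": "mhmopgrxdtsp", then "mphsmtodpxgr".

mphsmtodpxgr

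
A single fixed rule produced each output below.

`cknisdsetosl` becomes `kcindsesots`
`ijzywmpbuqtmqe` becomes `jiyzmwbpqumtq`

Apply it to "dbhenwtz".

Rule — delete the last character, then swap each adjacent pair of characters (1↔2, 3↔4, ...).
Working it through for "dbhenwtz": intermediate "dbhenwt", final "bdehwnt".
(Check on "ijzywmpbuqtmqe": → "ijzywmpbuqtmq" → "jiyzmwbpqumtq" ✓)

bdehwnt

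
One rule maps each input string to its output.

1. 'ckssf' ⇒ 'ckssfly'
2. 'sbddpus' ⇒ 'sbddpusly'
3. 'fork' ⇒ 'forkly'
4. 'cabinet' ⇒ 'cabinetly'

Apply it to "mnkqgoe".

Each output is the input with this applied: append "ly".
On "mnkqgoe" that produces "mnkqgoely".

mnkqgoely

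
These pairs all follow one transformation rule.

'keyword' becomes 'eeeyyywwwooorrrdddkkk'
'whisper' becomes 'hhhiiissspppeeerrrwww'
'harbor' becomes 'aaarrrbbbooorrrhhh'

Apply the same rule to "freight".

rrreeeiiiggghhhtttfff

The transformation: repeat every character 3 times, then move the first 3 characters to the end (rotate left by 3).
Working it through for "freight": intermediate "fffrrreeeiiiggghhhttt", final "rrreeeiiiggghhhtttfff".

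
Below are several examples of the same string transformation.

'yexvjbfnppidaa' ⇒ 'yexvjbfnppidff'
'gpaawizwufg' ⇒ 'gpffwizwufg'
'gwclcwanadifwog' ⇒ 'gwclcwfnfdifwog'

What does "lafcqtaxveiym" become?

Each output is the input with this applied: replace every "a" with "f".
So "lafcqtaxveiym" becomes "lffcqtfxveiym".

lffcqtfxveiym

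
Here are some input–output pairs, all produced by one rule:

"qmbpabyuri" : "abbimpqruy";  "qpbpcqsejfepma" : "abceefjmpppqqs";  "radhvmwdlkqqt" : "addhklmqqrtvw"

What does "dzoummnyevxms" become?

demmmnosuvxyz

Each output is the input with this applied: sort the characters into alphabetical order.
On "dzoummnyevxms" that produces "demmmnosuvxyz".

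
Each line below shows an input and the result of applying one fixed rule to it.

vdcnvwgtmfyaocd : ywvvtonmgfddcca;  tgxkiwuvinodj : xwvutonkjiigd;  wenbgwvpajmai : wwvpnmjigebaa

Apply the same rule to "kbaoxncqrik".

xrqonkkicba

What's happening: sort the characters into reverse alphabetical order.
Doing the same to "kbaoxncqrik": "xrqonkkicba".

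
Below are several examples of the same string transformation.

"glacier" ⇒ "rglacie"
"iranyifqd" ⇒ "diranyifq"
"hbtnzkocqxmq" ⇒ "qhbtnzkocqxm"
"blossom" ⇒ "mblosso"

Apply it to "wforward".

Looking at the pairs, the operation is to move the last character to the front.
"wforward" → "dwforwar".

dwforwar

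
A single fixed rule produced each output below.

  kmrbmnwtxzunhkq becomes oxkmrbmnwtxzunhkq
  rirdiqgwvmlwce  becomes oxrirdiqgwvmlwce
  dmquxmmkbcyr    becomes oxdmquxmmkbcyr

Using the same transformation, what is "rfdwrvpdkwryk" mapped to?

Each output is the input with this applied: prepend "ox".
On "rfdwrvpdkwryk" that produces "oxrfdwrvpdkwryk".

oxrfdwrvpdkwryk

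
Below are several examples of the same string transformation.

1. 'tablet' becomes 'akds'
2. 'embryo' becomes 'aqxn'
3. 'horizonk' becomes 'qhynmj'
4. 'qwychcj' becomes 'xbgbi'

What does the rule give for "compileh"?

The rule is to shift every letter 1 place backward in the alphabet (wrapping around), then delete the first 2 characters.
Applying that to "compileh" gives "lohkdg".

lohkdg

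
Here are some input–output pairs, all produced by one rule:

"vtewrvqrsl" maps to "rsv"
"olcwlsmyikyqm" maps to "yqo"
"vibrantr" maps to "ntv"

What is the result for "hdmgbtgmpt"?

The pattern: swap the first and last characters, then keep only the last 3 characters.
"hdmgbtgmpt" → "tdmgbtgmph" → "mph".
(Check on "olcwlsmyikyqm": → "mlcwlsmyikyqo" → "yqo" ✓)

mph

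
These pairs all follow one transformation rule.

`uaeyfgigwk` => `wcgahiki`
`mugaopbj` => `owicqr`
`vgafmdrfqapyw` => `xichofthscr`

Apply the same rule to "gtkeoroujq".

The transformation: shift every letter 2 places forward in the alphabet (wrapping around), then delete the last 2 characters.
For "gtkeoroujq" the result is "ivmgqtqw".
(Check on "vgafmdrfqapyw": → "xichofthscray" → "xichofthscr" ✓)

ivmgqtqw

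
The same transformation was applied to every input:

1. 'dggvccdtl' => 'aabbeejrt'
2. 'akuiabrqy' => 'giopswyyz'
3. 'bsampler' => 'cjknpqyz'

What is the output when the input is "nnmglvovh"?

efjkllmtt

What's happening: shift every letter 2 places backward in the alphabet (wrapping around), then sort the characters into alphabetical order.
Applying both steps to "nnmglvovh": "llkejtmtf", then "efjkllmtt".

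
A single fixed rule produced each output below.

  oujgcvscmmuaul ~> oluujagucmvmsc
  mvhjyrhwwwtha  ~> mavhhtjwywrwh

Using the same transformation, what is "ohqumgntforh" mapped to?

ohhrqoufmtgn

In each case the input is transformed by: take characters alternately from the front and the back (1st, last, 2nd, 2nd-last, ...).
Doing the same to "ohqumgntforh": "ohhrqoufmtgn".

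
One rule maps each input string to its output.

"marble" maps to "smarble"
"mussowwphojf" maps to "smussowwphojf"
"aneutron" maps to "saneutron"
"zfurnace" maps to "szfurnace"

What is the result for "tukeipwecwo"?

stukeipwecwo

The rule is to prepend "s".
For "tukeipwecwo" the result is "stukeipwecwo".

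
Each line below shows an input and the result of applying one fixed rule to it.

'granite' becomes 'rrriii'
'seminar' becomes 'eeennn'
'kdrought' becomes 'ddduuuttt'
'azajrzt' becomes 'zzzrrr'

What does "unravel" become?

In each case the input is transformed by: keep one character in every 3, starting at position 2 (positions 2nd, 5th, 8th, ...), then repeat every character 3 times.
On "unravel": the first step gives "nv", and the second then gives "nnnvvv".
(Check on "azajrzt": → "zr" → "zzzrrr" ✓)

nnnvvv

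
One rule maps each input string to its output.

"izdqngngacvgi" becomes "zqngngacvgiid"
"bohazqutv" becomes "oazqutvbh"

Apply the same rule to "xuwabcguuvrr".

The pattern: move the first 2 characters to the end (rotate left by 2), then swap the first and last characters.
For "xuwabcguuvrr", step one produces "wabcguuvrrxu"; step two turns that into "uabcguuvrrxw".
(Check on "bohazqutv": → "hazqutvbo" → "oazqutvbh" ✓)

uabcguuvrrxw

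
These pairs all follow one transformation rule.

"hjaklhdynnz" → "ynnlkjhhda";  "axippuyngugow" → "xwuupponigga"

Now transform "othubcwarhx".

The rule is to sort the characters into reverse alphabetical order, then delete the first character.
On "othubcwarhx": the first step gives "xwutrohhcba", and the second then gives "wutrohhcba".

wutrohhcba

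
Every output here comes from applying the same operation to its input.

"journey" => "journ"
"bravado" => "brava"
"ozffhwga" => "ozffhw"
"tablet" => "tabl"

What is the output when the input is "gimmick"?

gimmi

What's happening: delete the last 2 characters.
For "gimmick" the result is "gimmi".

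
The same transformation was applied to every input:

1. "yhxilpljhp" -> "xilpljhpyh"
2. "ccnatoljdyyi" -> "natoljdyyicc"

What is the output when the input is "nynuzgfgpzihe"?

nuzgfgpziheny

What's happening: move the first 2 characters to the end (rotate left by 2).
So "nynuzgfgpzihe" becomes "nuzgfgpziheny".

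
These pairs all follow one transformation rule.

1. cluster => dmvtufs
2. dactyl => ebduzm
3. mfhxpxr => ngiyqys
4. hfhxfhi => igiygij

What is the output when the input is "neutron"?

ofvuspo

Looking at the pairs, the operation is to shift every letter 1 place forward in the alphabet (wrapping around).
"neutron" → "ofvuspo".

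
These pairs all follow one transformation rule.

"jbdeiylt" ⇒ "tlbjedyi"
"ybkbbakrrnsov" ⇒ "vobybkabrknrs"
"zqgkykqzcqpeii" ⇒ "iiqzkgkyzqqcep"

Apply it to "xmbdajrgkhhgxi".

ixmxdbjagrhkgh

In each case the input is transformed by: move the last 2 characters to the front (rotate right by 2), then swap each adjacent pair of characters (1↔2, 3↔4, ...).
For "xmbdajrgkhhgxi", step one produces "xixmbdajrgkhhg"; step two turns that into "ixmxdbjagrhkgh".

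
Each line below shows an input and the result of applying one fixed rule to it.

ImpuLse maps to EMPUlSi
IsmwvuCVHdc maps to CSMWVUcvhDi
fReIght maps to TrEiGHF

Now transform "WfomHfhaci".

The pattern: swap the first and last characters, then flip the case of every letter.
"WfomHfhaci" → "IFOMhFHACw".

IFOMhFHACw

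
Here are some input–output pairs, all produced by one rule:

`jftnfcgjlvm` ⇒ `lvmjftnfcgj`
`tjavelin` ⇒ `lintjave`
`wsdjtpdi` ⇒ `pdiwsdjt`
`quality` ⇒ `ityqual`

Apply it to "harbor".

borhar

Each output is the input with this applied: move the last 3 characters to the front (rotate right by 3).
On "harbor" that produces "borhar".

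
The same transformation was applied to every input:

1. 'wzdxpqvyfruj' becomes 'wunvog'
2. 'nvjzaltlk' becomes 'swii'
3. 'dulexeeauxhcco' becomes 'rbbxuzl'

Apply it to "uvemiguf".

sjdc

Looking at the pairs, the operation is to keep every other character starting from the second (positions 2nd, 4th, 6th, ...), then shift every letter 3 places backward in the alphabet (wrapping around).
So "uvemiguf" becomes "sjdc".
(Check on "nvjzaltlk": → "vzll" → "swii" ✓)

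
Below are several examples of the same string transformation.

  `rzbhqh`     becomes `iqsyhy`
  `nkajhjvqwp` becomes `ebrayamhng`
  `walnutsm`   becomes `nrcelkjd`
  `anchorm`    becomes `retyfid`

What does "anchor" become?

Each output is the input with this applied: shift every letter 9 places backward in the alphabet (wrapping around).
So "anchor" becomes "retyfi".

retyfi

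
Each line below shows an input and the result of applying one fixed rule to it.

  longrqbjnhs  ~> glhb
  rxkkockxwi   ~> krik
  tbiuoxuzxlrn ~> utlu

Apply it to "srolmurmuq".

lsqr

Rule — keep one character in every 3, starting at position 1 (positions 1st, 4th, 7th, ...), then swap each adjacent pair of characters (1↔2, 3↔4, ...).
Working it through for "srolmurmuq": intermediate "slrq", final "lsqr".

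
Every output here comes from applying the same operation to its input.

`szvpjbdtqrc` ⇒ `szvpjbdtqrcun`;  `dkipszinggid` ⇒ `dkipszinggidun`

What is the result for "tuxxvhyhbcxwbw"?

tuxxvhyhbcxwbwun

What's happening: append "un".
Doing the same to "tuxxvhyhbcxwbw": "tuxxvhyhbcxwbwun".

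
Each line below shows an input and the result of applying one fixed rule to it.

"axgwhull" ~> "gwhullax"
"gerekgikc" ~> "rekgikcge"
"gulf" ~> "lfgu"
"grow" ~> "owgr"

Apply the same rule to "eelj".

ljee

Rule — move the first 2 characters to the end (rotate left by 2).
Doing the same to "eelj": "ljee".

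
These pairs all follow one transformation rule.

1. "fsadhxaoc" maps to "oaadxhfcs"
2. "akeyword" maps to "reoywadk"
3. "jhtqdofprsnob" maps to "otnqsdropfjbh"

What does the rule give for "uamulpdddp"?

dmdudlpupa

In each case the input is transformed by: take characters alternately from the front and the back (1st, last, 2nd, 2nd-last, ...), then move the first 3 characters to the end (rotate left by 3).
For "uamulpdddp" the result is "dmdudlpupa".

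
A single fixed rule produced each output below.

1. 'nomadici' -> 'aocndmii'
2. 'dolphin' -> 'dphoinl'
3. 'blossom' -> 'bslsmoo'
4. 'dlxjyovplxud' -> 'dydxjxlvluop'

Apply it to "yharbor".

The transformation: sort the characters into alphabetical order, then take characters alternately from the front and the back (1st, last, 2nd, 2nd-last, ...).
Applying both steps to "yharbor": "abhorry", then "aybrhro".
(Check on "dolphin": → "dhilnop" → "dphoinl" ✓)

aybrhro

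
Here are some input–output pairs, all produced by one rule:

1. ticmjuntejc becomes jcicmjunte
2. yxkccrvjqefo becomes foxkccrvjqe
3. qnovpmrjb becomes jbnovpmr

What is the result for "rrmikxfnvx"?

Looking at the pairs, the operation is to delete the first character, then move the last 2 characters to the front (rotate right by 2).
Applying both steps to "rrmikxfnvx": "rmikxfnvx", then "vxrmikxfn".

vxrmikxfn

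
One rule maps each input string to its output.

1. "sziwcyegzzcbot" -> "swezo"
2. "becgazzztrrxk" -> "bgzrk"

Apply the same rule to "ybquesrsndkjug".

What's happening: keep one character in every 3, starting at position 1 (positions 1st, 4th, 7th, ...).
On "ybquesrsndkjug" that produces "yurdu".

yurdu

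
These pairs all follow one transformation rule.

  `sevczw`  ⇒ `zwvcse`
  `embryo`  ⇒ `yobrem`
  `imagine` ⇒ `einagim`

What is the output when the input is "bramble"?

In each case the input is transformed by: swap each adjacent pair of characters (1↔2, 3↔4, ...), then reverse the string.
So "bramble" becomes "eblambr".

eblambr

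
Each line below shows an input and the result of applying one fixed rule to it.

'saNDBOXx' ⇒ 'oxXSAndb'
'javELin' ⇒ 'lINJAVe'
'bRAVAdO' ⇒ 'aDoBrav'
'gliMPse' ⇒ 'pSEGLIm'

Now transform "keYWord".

ORDKEyw

Each output is the input with this applied: move the last 3 characters to the front (rotate right by 3), then flip the case of every letter.
Working it through for "keYWord": intermediate "ordkeYW", final "ORDKEyw".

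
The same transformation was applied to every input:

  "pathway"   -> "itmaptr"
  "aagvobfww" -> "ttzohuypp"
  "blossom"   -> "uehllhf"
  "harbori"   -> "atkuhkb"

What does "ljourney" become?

echnkgxr

The pattern: shift every letter 7 places backward in the alphabet (wrapping around).
Doing the same to "ljourney": "echnkgxr".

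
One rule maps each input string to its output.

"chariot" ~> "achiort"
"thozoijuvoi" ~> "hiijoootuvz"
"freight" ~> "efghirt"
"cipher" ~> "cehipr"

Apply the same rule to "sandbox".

Rule — sort the characters into alphabetical order.
For "sandbox" the result is "abdnosx".

abdnosx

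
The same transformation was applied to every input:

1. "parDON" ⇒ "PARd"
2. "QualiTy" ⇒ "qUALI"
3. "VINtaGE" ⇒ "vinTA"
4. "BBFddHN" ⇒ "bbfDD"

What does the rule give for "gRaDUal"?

GrAdu

Rule — delete the last 2 characters, then flip the case of every letter.
On "gRaDUal": the first step gives "gRaDU", and the second then gives "GrAdu".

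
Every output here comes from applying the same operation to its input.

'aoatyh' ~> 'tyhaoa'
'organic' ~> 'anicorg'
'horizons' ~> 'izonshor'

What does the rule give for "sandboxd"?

dboxdsan

What's happening: move the first 3 characters to the end (rotate left by 3).
Doing the same to "sandboxd": "dboxdsan".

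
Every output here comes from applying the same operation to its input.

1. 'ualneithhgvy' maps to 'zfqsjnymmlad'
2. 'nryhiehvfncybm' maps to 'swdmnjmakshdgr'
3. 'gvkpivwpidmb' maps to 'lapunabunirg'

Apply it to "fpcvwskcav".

Rule — shift every letter 5 places forward in the alphabet (wrapping around).
On "fpcvwskcav" that produces "kuhabxphfa".

kuhabxphfa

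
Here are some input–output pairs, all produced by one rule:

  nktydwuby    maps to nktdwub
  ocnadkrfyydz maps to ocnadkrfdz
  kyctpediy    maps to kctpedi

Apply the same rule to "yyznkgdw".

znkgdw

In each case the input is transformed by: remove every "y".
"yyznkgdw" → "znkgdw".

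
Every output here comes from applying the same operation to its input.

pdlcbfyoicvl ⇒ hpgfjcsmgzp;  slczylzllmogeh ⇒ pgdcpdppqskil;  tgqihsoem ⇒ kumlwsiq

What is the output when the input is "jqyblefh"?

ucfpijl

The pattern: delete the first character, then shift every letter 4 places forward in the alphabet (wrapping around).
For "jqyblefh", step one produces "qyblefh"; step two turns that into "ucfpijl".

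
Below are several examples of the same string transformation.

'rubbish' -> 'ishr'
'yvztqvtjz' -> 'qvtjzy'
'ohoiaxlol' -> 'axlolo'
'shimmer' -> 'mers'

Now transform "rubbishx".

The transformation: move the first character to the end, then delete the first 3 characters.
"rubbishx" → "ubbishxr" → "ishxr".

ishxr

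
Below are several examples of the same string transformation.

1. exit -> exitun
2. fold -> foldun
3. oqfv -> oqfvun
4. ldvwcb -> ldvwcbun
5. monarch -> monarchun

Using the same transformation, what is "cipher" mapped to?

cipherun

The rule is to append "un".
On "cipher" that produces "cipherun".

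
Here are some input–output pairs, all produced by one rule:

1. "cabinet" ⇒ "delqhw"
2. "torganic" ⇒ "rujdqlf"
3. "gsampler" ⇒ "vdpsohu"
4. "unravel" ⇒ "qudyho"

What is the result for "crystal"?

The pattern: shift every letter 3 places forward in the alphabet (wrapping around), then delete the first character.
Doing the same to "crystal": "ubvwdo".

ubvwdo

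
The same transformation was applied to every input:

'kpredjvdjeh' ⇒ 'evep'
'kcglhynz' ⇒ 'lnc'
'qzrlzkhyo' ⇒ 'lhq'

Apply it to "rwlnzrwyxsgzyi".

What's happening: move the first 2 characters to the end (rotate left by 2), then keep one character in every 3, starting at position 2 (positions 2nd, 5th, 8th, ...).
"rwlnzrwyxsgzyi" → "lnzrwyxsgzyirw" → "nwsyw".

nwsyw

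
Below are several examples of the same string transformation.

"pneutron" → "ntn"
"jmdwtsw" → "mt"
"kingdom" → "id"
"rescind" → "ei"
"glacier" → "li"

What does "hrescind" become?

The rule is to keep one character in every 3, starting at position 2 (positions 2nd, 5th, 8th, ...).
So "hrescind" becomes "rcd".

rcd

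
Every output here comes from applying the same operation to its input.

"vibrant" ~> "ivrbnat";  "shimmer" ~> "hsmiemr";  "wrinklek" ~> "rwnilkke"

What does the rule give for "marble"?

The pattern: swap each adjacent pair of characters (1↔2, 3↔4, ...).
Doing the same to "marble": "ambrel".

ambrel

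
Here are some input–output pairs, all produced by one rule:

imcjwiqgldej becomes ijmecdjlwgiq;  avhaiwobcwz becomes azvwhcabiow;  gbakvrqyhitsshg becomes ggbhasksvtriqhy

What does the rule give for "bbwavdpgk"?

bkbgwpadv

The rule is to take characters alternately from the front and the back (1st, last, 2nd, 2nd-last, ...).
"bbwavdpgk" → "bkbgwpadv".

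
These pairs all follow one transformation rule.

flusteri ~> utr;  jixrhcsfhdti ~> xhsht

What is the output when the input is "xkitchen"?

The transformation: delete the first 2 characters, then keep every other character starting from the first (positions 1st, 3rd, 5th, ...).
Applying that to "xkitchen" gives "ice".

ice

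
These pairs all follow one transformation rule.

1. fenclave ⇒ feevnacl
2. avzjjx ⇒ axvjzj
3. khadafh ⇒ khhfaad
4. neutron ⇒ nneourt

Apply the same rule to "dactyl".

dlayct

The transformation: take characters alternately from the front and the back (1st, last, 2nd, 2nd-last, ...).
On "dactyl" that produces "dlayct".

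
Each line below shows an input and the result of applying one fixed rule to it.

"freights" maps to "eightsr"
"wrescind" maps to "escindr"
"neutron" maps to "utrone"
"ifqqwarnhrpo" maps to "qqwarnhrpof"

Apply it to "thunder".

The transformation: delete the first character, then move the first character to the end.
Applying both steps to "thunder": "hunder", then "underh".

underh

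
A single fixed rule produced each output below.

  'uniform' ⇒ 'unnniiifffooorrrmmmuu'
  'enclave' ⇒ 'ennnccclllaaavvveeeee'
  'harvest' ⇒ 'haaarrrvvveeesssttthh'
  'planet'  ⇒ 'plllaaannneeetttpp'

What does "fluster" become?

Looking at the pairs, the operation is to repeat every character 3 times, then move the first 2 characters to the end (rotate left by 2).
Applying that to "fluster" gives "fllluuusssttteeerrrff".

fllluuusssttteeerrrff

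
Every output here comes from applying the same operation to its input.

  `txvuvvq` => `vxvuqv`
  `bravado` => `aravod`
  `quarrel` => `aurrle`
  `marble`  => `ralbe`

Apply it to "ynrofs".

Each output is the input with this applied: delete the first character, then swap each adjacent pair of characters (1↔2, 3↔4, ...).
Starting from "ynrofs": after the first operation, "nrofs"; after the second, "rnfos".

rnfos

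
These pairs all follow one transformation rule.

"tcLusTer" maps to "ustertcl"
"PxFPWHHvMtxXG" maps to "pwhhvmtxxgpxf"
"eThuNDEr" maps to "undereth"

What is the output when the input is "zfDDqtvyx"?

dqtvyxzfd

The rule is to move the first 3 characters to the end (rotate left by 3), then convert every letter to lowercase.
On "zfDDqtvyx": the first step gives "DqtvyxzfD", and the second then gives "dqtvyxzfd".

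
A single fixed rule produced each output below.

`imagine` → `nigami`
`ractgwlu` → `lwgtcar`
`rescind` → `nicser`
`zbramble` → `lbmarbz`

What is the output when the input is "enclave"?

The pattern: delete the last character, then reverse the string.
So "enclave" becomes "valcne".

valcne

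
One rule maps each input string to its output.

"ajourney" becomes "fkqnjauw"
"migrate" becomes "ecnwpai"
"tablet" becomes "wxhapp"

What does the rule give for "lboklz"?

xkghvh

Each output is the input with this applied: shift every letter 4 places backward in the alphabet (wrapping around), then move the first character to the end.
Working it through for "lboklz": intermediate "hxkghv", final "xkghvh".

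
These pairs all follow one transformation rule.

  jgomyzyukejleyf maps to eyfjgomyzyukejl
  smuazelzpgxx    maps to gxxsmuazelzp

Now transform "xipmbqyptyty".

The transformation: move the last 3 characters to the front (rotate right by 3).
For "xipmbqyptyty" the result is "ytyxipmbqypt".

ytyxipmbqypt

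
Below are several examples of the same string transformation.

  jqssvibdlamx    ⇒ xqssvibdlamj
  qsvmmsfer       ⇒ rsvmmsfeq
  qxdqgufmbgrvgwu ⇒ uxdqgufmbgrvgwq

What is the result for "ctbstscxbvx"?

Looking at the pairs, the operation is to swap the first and last characters.
So "ctbstscxbvx" becomes "xtbstscxbvc".

xtbstscxbvc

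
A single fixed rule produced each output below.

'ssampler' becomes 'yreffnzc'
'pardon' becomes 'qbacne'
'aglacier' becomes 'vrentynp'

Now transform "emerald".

nyqrzre

What's happening: shift every letter 13 places forward in the alphabet (wrapping around) — i.e. ROT13, then move the last 3 characters to the front (rotate right by 3).
On "emerald": the first step gives "rzrenyq", and the second then gives "nyqrzre".
(Check on "aglacier": → "ntynpvre" → "vrentynp" ✓)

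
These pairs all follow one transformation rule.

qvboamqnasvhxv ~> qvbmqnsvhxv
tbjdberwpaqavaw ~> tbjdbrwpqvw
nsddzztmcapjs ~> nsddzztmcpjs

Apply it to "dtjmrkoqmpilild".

dtjmrkqmplld

The transformation: remove every vowel.
On "dtjmrkoqmpilild" that produces "dtjmrkqmplld".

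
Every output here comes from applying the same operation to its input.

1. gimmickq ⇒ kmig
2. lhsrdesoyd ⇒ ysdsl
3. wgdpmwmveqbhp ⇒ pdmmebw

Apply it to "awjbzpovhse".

ejzoha

Each output is the input with this applied: keep every other character starting from the first (positions 1st, 3rd, 5th, ...), then swap the first and last characters.
Working it through for "awjbzpovhse": intermediate "ajzohe", final "ejzoha".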